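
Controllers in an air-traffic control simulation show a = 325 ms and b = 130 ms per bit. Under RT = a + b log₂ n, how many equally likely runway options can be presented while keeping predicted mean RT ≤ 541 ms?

3

Set 325 + 130·log₂ n ≤ 541 → log₂ n ≤ (541 − 325)/130 = 1.6615.
So n ≤ 2^1.6615 = 3.164; the largest integer n is 3.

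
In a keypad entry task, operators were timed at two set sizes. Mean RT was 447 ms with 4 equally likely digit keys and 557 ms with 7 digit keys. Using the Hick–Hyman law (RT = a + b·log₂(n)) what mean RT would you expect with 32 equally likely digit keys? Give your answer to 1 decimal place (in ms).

855.7 ms

Fit slope and intercept:
  b = (557 − 447) / (log₂ 7 − log₂ 4) = 110 / (2.8074 − 2) = 136.247 ms/bit
  a = 447 − 136.247 × 2 = 174.505 ms
Then RT(32) = 174.505 + 136.247 × log₂ 32 = 174.505 + 136.247 × 5 ≈ 855.742 ms.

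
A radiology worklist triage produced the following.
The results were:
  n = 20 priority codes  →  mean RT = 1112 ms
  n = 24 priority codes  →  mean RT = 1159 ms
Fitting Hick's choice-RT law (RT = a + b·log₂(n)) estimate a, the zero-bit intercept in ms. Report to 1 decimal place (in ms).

b = (RT₂ − RT₁)/(log₂ n₂ − log₂ n₁) = (1159 − 1112)/(4.5850 − 4.3219) = 178.684 ms/bit.
a = RT₁ − b·log₂ n₁ = 1112 − 178.684 × 4.3219 = 339.741 ms.

339.7 ms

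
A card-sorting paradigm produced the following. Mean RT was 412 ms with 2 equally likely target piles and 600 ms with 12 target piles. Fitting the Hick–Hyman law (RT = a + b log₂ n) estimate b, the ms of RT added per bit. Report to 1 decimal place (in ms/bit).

72.7 ms/bit

The slope on a log₂ axis is (600 − 412) / (3.5850 − 1) = 72.728 ms/bit.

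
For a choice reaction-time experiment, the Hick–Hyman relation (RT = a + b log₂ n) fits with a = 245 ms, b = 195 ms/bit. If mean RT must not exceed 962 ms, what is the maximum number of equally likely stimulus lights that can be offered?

12

Set 245 + 195·log₂ n ≤ 962 → log₂ n ≤ (962 − 245)/195 = 3.6769.
So n ≤ 2^3.6769 = 12.790; the largest integer n is 12.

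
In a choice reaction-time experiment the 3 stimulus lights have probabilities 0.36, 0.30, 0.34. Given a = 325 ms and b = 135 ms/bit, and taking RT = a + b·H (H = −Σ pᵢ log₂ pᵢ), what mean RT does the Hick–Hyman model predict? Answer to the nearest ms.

H = 0.36·log₂(1/0.36) + 0.30·log₂(1/0.30) + 0.34·log₂(1/0.34) = 1.5809 bits.
RT = 325 + 135 × 1.5809 = 538.42 ms.

538 ms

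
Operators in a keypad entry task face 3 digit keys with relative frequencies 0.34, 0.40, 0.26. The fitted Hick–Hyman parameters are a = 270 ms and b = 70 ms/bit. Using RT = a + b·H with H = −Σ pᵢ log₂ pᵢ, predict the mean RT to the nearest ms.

379 ms

H = 0.34·log₂(1/0.34) + 0.40·log₂(1/0.40) + 0.26·log₂(1/0.26) = 1.5632 bits.
RT = 270 + 70 × 1.5632 = 379.43 ms.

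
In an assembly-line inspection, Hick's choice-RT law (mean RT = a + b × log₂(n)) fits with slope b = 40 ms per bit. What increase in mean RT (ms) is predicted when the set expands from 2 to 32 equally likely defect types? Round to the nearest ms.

160 ms

Only the slope matters, since a is common to both: ΔRT = b·log₂(n₂/n₁).
log₂(32) − log₂(2) = log₂(32/2) = log₂(16) = 4.
ΔRT = 40 × 4.0000 = 160.000 ms.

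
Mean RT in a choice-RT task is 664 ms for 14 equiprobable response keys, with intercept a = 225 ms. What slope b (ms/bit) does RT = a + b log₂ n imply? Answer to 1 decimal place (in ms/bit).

115.3 ms/bit

14 alternatives carry log₂ 14 = 3.8074 bits; the choice cost is 664 − 225 = 439 ms, so b = 439/3.8074 = 115.303 ms/bit.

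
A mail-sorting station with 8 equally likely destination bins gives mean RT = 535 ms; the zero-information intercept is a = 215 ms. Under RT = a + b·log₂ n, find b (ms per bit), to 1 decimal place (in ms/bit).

b = (535 − 215) / log₂(8) = 320 / 3 = 106.667 ms/bit.

106.7 ms/bit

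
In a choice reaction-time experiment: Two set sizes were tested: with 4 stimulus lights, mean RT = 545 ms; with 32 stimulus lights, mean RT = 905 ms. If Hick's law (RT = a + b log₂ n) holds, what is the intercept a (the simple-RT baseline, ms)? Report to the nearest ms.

The slope on a log₂ axis is (905 − 545) / (5 − 2) = 120 ms/bit.
a = RT₁ − b·log₂ n₁ = 545 − 120 × 2 = 305.000 ms.

305 ms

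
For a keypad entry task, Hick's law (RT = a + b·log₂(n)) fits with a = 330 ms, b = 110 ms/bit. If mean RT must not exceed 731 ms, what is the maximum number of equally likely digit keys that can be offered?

12

Set 330 + 110·log₂ n ≤ 731 → log₂ n ≤ (731 − 330)/110 = 3.6455.
So n ≤ 2^3.6455 = 12.514; the largest integer n is 12.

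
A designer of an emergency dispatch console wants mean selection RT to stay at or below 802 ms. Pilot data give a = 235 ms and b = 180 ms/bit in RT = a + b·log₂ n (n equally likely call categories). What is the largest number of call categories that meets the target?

180·log₂ n ≤ 802 − 235 = 567, giving log₂ n ≤ 3.1500 and n ≤ 8.877. The largest whole number is 8.

8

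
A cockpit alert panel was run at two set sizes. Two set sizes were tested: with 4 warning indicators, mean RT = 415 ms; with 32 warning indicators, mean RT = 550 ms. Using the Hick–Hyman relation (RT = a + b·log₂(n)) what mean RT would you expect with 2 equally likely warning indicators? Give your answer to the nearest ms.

370 ms

Solve the two-equation system in a and b:
  b = (550 − 415) / (log₂ 32 − log₂ 4) = 135 / (5 − 2) = 45 ms/bit
  a = 415 − 45 × 2 = 325 ms
Then RT(2) = 325 + 45 × log₂ 2 = 325 + 45 × 1 ≈ 370.000 ms.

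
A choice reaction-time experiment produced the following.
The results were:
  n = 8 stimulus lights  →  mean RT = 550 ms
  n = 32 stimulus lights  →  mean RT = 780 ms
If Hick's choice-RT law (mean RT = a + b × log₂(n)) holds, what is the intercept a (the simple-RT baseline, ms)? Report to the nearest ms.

Slope: b = (780 − 550) / (log₂ 32 − log₂ 8) = 230/2.0000 = 115 ms/bit.
a = RT₁ − b·log₂ n₁ = 550 − 115 × 3 = 205.000 ms.

205 ms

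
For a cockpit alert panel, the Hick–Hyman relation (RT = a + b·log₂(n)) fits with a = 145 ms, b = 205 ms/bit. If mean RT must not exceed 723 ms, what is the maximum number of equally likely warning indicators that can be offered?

7

Set 145 + 205·log₂ n ≤ 723 → log₂ n ≤ (723 − 145)/205 = 2.8195.
So n ≤ 2^2.8195 = 7.059; the largest integer n is 7.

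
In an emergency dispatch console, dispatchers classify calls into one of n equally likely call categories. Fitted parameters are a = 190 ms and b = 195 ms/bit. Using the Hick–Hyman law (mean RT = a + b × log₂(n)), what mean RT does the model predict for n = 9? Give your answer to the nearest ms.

808 ms

log₂(9) = 3.1699 bits, so RT = 190 + 195 × 3.1699 ≈ 808.135 ms.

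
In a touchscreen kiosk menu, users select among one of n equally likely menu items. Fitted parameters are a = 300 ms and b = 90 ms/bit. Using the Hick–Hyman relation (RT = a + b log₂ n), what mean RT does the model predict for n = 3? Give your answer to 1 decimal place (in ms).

log₂(3) = 1.5850 bits, so RT = 300 + 90 × 1.5850 ≈ 442.647 ms.

442.6 ms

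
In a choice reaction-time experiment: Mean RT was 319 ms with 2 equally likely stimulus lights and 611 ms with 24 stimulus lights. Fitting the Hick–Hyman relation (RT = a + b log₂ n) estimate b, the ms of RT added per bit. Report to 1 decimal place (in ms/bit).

b = (RT₂ − RT₁)/(log₂ n₂ − log₂ n₁) = (611 − 319)/(4.5850 − 1) = 81.451 ms/bit.

81.5 ms/bit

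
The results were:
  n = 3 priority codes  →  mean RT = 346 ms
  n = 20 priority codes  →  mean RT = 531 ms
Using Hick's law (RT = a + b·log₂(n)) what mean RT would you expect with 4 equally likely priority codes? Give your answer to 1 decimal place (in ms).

Solve the two-equation system in a and b:
  b = (531 − 346) / (log₂ 20 − log₂ 3) = 185 / (4.3219 − 1.5850) = 67.593 ms/bit
  a = 346 − 67.593 × 1.5850 = 238.867 ms
Then RT(4) = 238.867 + 67.593 × log₂ 4 = 238.867 + 67.593 × 2 ≈ 374.054 ms.

374.1 ms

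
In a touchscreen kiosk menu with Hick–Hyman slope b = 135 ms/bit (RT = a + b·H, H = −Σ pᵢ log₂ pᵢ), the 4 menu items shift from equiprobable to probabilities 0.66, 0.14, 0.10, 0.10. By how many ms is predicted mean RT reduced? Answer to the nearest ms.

73 ms

Equiprobable entropy H₀ = log₂ 4 = 2.0000 bits.
Skewed entropy H = −Σ pᵢ log₂ pᵢ = 1.4571 bits.
ΔRT = b·(H₀ − H) = 135 × 0.5429 = 73.29 ms.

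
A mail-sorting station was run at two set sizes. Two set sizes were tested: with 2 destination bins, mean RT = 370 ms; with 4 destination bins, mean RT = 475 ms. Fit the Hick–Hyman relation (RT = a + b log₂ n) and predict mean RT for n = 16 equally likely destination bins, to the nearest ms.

685 ms

RT is linear in log₂ n, so two points fix the line:
  b = (475 − 370) / (log₂ 4 − log₂ 2) = 105 / (2 − 1) = 105 ms/bit
  a = 370 − 105 × 1 = 265 ms
Then RT(16) = 265 + 105 × log₂ 16 = 265 + 105 × 4 ≈ 685.000 ms.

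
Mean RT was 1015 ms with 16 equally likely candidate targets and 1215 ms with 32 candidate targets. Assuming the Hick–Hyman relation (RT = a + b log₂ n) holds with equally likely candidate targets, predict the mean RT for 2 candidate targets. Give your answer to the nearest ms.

415 ms

Solve the two-equation system in a and b:
  b = (1215 − 1015) / (log₂ 32 − log₂ 16) = 200 / (5 − 4) = 200 ms/bit
  a = 1015 − 200 × 4 = 215 ms
Then RT(2) = 215 + 200 × log₂ 2 = 215 + 200 × 1 ≈ 415.000 ms.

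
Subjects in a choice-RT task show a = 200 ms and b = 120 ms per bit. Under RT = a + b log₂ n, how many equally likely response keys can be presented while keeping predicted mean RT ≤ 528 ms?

6

Set 200 + 120·log₂ n ≤ 528 → log₂ n ≤ (528 − 200)/120 = 2.7333.
So n ≤ 2^2.7333 = 6.650; the largest integer n is 6.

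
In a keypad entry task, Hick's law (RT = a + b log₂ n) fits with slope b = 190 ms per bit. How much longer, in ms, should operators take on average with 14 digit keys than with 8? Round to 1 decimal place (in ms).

Only the slope matters, since a is common to both: ΔRT = b·log₂(n₂/n₁).
log₂(14) − log₂(8) = 3.8074 − 3 = 0.8074.
ΔRT = 190 × 0.8074 = 153.397 ms.

153.4 ms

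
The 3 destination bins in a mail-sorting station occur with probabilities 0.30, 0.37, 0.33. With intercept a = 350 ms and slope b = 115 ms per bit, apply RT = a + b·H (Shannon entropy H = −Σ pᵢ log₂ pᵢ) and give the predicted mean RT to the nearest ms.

Entropy contributions −pᵢ log₂ pᵢ: 0.5211, 0.5307, 0.5278; sum H = 1.5796 bits.
RT = a + bH = 350 + 115·1.5796 = 531.66 ms.

532 ms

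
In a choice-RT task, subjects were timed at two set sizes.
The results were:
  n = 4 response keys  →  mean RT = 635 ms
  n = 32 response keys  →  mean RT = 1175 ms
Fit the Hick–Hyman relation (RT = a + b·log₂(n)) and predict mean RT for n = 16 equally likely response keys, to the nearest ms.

Fit slope and intercept:
  b = (1175 − 635) / (log₂ 32 − log₂ 4) = 540 / (5 − 2) = 180 ms/bit
  a = 635 − 180 × 2 = 275 ms
Then RT(16) = 275 + 180 × log₂ 16 = 275 + 180 × 4 ≈ 995.000 ms.

995 ms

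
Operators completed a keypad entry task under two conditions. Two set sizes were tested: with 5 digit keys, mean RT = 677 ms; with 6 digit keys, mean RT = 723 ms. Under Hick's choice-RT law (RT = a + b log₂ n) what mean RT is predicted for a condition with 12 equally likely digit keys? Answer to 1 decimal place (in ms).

897.9 ms

With log₂ n on the abscissa the relation is linear; from the two conditions:
  b = (723 − 677) / (log₂ 6 − log₂ 5) = 46 / (2.5850 − 2.3219) = 174.882 ms/bit
  a = 677 − 174.882 × 2.3219 = 270.936 ms
Then RT(12) = 270.936 + 174.882 × log₂ 12 = 270.936 + 174.882 × 3.5850 ≈ 897.882 ms.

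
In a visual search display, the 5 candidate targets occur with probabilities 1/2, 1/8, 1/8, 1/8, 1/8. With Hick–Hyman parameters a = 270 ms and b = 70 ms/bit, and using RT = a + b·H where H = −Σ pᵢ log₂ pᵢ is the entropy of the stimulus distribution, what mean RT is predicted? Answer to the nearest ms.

410 ms

H = −Σ pᵢ log₂ pᵢ = 0.5·1 + 0.125·3 + 0.125·3 + 0.125·3 + 0.125·3 = 2.000 bits.
RT = 270 + 70 × 2.000 = 410.00 ms.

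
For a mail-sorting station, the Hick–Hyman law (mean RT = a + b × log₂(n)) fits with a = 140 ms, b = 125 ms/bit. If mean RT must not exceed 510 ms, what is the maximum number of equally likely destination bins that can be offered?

7

Set 140 + 125·log₂ n ≤ 510 → log₂ n ≤ (510 − 140)/125 = 2.9600.
So n ≤ 2^2.9600 = 7.781; the largest integer n is 7.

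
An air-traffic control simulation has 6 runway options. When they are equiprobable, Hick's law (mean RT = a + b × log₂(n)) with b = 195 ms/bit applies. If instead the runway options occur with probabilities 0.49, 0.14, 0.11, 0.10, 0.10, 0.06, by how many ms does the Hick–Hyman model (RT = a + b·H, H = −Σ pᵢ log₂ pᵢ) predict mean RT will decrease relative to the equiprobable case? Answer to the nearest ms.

83 ms

Equiprobable entropy H₀ = log₂ 6 = 2.5850 bits.
Skewed entropy H = −Σ pᵢ log₂ pᵢ = 2.1596 bits.
ΔRT = b·(H₀ − H) = 195 × 0.4254 = 82.95 ms.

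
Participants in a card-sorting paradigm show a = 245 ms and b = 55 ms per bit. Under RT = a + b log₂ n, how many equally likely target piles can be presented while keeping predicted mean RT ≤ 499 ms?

24

55·log₂ n ≤ 499 − 245 = 254, giving log₂ n ≤ 4.6182 and n ≤ 24.559. The largest whole number is 24.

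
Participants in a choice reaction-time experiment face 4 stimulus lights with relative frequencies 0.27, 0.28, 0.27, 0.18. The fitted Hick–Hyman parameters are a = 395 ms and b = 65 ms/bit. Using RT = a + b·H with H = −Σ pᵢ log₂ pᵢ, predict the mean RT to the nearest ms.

524 ms

Entropy contributions −pᵢ log₂ pᵢ: 0.5100, 0.5142, 0.5100, 0.4453; sum H = 1.9796 bits.
RT = a + bH = 395 + 65·1.9796 = 523.67 ms.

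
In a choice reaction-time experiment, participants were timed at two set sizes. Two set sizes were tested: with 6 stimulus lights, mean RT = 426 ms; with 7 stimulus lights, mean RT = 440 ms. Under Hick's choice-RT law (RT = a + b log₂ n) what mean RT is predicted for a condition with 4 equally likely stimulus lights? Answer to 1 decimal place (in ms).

Fit slope and intercept:
  b = (440 − 426) / (log₂ 7 − log₂ 6) = 14 / (2.8074 − 2.5850) = 62.952 ms/bit
  a = 426 − 62.952 × 2.5850 = 263.272 ms
Then RT(4) = 263.272 + 62.952 × log₂ 4 = 263.272 + 62.952 × 2 ≈ 389.176 ms.

389.2 ms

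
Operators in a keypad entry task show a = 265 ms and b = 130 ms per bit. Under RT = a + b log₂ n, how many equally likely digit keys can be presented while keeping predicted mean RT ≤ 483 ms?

3

Information budget: (483 − 265)/130 = 1.6769 bits, so n ≤ 2^1.6769 = 3.197 → at most 3.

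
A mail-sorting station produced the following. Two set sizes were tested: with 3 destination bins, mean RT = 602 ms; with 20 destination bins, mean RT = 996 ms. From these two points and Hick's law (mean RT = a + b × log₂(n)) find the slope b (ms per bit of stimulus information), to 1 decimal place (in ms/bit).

144.0 ms/bit

b = (RT₂ − RT₁)/(log₂ n₂ − log₂ n₁) = (996 − 602)/(4.3219 − 1.5850) = 143.955 ms/bit.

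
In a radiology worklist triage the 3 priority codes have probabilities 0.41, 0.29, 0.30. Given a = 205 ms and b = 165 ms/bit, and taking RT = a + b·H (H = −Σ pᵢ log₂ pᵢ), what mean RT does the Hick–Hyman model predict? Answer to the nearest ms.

463 ms

H = 0.41·log₂(1/0.41) + 0.29·log₂(1/0.29) + 0.30·log₂(1/0.30) = 1.5664 bits.
RT = 205 + 165 × 1.5664 = 463.45 ms.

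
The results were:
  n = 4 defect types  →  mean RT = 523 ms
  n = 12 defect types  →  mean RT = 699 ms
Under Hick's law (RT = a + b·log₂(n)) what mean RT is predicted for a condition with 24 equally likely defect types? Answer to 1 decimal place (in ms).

RT is linear in log₂ n, so two points fix the line:
  b = (699 − 523) / (log₂ 12 − log₂ 4) = 176 / (3.5850 − 2) = 111.044 ms/bit
  a = 523 − 111.044 × 2 = 300.913 ms
Then RT(24) = 300.913 + 111.044 × log₂ 24 = 300.913 + 111.044 × 4.5850 ≈ 810.044 ms.

810.0 ms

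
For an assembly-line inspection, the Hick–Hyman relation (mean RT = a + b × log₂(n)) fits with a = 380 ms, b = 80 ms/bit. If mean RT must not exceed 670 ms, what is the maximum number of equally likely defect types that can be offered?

Set 380 + 80·log₂ n ≤ 670 → log₂ n ≤ (670 − 380)/80 = 3.6250.
So n ≤ 2^3.6250 = 12.338; the largest integer n is 12.

12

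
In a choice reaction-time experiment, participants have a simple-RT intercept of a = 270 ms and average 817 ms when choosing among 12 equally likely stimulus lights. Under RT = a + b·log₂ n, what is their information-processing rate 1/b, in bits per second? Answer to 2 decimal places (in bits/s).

b = (817 − 270)/log₂ 12 = 547/3.5850 = 152.582 ms per bit = 0.15258 s/bit; the reciprocal is 6.554 bits/s.

6.55 bits/s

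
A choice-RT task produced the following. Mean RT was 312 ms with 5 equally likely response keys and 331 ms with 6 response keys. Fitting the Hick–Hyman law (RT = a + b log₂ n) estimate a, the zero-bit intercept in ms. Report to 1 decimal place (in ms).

144.3 ms

b = (RT₂ − RT₁)/(log₂ n₂ − log₂ n₁) = (331 − 312)/(2.5850 − 2.3219) = 72.234 ms/bit.
a = RT₁ − b·log₂ n₁ = 312 − 72.234 × 2.3219 = 144.278 ms.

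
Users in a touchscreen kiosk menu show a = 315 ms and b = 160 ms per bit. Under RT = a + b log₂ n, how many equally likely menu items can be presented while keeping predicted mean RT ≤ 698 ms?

5

Information budget: (698 − 315)/160 = 2.3937 bits, so n ≤ 2^2.3937 = 5.255 → at most 5.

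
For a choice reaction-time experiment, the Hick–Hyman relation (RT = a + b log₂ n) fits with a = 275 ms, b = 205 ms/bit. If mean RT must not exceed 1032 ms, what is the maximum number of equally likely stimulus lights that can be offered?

Information budget: (1032 − 275)/205 = 3.6927 bits, so n ≤ 2^3.6927 = 12.930 → at most 12.

12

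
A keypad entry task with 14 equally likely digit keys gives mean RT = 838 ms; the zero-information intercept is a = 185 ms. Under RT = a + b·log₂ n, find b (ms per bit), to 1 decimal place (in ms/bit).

171.5 ms/bit

14 alternatives carry log₂ 14 = 3.8074 bits; the choice cost is 838 − 185 = 653 ms, so b = 653/3.8074 = 171.510 ms/bit.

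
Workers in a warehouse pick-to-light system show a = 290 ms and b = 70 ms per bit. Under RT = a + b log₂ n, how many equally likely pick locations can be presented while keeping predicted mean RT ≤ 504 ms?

8

Set 290 + 70·log₂ n ≤ 504 → log₂ n ≤ (504 − 290)/70 = 3.0571.
So n ≤ 2^3.0571 = 8.323; the largest integer n is 8.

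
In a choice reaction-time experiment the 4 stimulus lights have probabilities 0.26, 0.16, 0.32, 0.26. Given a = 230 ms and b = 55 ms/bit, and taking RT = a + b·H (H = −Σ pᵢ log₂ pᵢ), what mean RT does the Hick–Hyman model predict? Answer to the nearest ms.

338 ms

H = 0.26·log₂(1/0.26) + 0.16·log₂(1/0.16) + 0.32·log₂(1/0.32) + 0.26·log₂(1/0.26) = 1.9596 bits.
RT = 230 + 55 × 1.9596 = 337.78 ms.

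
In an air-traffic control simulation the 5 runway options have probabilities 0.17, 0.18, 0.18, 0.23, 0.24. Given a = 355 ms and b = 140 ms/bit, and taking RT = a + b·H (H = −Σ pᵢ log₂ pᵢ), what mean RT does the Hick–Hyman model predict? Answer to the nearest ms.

Entropy contributions −pᵢ log₂ pᵢ: 0.4346, 0.4453, 0.4453, 0.4877, 0.4941; sum H = 2.3070 bits.
RT = a + bH = 355 + 140·2.3070 = 677.98 ms.

678 ms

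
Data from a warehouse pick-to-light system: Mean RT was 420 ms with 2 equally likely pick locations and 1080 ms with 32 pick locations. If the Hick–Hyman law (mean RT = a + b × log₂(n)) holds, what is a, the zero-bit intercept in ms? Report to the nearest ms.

Slope: b = (1080 − 420) / (log₂ 32 − log₂ 2) = 660/4.0000 = 165 ms/bit.
Intercept: a = 420 − 165·log₂(2) = 255.000 ms.

255 ms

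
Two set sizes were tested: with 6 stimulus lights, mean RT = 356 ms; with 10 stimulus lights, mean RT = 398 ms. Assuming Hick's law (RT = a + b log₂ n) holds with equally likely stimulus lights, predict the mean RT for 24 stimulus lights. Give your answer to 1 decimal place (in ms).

RT is linear in log₂ n, so two points fix the line:
  b = (398 − 356) / (log₂ 10 − log₂ 6) = 42 / (3.3219 − 2.5850) = 56.990 ms/bit
  a = 356 − 56.990 × 2.5850 = 208.682 ms
Then RT(24) = 208.682 + 56.990 × log₂ 24 = 208.682 + 56.990 × 4.5850 ≈ 469.981 ms.

470.0 ms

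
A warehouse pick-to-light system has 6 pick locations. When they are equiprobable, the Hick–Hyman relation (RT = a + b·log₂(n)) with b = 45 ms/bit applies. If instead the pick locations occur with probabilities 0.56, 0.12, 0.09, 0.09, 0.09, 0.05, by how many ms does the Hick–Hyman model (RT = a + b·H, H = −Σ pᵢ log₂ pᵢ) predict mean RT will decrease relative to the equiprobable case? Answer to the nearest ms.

The RT saving is b·ΔH. Equiprobable H₀ = log₂(6) = 2.5850 bits; with the given probabilities H = 1.9896 bits.
b·(H₀ − H) = 45 × (2.5850 − 1.9896) = 26.79 ms.

27 ms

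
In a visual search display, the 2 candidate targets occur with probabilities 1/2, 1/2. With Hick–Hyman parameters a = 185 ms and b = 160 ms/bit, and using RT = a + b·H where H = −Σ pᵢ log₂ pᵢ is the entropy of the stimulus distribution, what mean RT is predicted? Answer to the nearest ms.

345 ms

Each term −pᵢ log₂ pᵢ: 0.5·1 + 0.5·1; summed, H = 1.000 bits.
Mean RT = a + bH = 185 + 160·1.000 = 345.00 ms.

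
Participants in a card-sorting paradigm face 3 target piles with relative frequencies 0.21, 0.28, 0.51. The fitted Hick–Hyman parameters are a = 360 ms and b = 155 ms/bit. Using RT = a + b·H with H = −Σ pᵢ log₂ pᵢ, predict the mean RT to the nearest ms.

590 ms

H = 0.21·log₂(1/0.21) + 0.28·log₂(1/0.28) + 0.51·log₂(1/0.51) = 1.4825 bits.
RT = 360 + 155 × 1.4825 = 589.78 ms.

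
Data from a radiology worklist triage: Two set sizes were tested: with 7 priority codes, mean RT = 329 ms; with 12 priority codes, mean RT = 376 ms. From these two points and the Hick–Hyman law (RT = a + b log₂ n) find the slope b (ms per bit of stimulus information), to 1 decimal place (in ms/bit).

60.4 ms/bit

b = (RT₂ − RT₁)/(log₂ n₂ − log₂ n₁) = (376 − 329)/(3.5850 − 2.8074) = 60.442 ms/bit.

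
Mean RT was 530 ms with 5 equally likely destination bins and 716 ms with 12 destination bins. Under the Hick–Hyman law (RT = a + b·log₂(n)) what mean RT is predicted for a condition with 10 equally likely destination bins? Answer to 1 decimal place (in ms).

Solve the two-equation system in a and b:
  b = (716 − 530) / (log₂ 12 − log₂ 5) = 186 / (3.5850 − 2.3219) = 147.264 ms/bit
  a = 530 − 147.264 × 2.3219 = 188.063 ms
Then RT(10) = 188.063 + 147.264 × log₂ 10 = 188.063 + 147.264 × 3.3219 ≈ 677.264 ms.

677.3 ms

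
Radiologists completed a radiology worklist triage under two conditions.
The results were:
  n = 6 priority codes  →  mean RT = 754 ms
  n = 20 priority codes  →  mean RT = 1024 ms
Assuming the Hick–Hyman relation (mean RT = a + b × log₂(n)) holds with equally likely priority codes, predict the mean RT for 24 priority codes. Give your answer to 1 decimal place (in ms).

With log₂ n on the abscissa the relation is linear; from the two conditions:
  b = (1024 − 754) / (log₂ 20 − log₂ 6) = 270 / (4.3219 − 2.5850) = 155.443 ms/bit
  a = 754 − 155.443 × 2.5850 = 352.184 ms
Then RT(24) = 352.184 + 155.443 × log₂ 24 = 352.184 + 155.443 × 4.5850 ≈ 1064.887 ms.

1064.9 ms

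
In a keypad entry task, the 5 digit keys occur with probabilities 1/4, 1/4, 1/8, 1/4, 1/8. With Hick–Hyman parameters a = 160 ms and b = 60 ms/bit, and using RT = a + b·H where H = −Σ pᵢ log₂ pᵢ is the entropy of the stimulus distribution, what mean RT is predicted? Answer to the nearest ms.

Each term −pᵢ log₂ pᵢ: 0.25·2 + 0.25·2 + 0.125·3 + 0.25·2 + 0.125·3; summed, H = 2.250 bits.
Mean RT = a + bH = 160 + 60·2.250 = 295.00 ms.

295 ms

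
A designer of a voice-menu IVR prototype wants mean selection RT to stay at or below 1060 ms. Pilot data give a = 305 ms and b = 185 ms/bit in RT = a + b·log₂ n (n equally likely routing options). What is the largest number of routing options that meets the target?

16

Information budget: (1060 − 305)/185 = 4.0811 bits, so n ≤ 2^4.0811 = 16.925 → at most 16.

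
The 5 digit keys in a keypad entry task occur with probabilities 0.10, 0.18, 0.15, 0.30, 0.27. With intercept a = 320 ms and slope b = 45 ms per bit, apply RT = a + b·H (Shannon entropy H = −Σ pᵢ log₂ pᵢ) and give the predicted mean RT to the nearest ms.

H = 0.10·log₂(1/0.10) + 0.18·log₂(1/0.18) + 0.15·log₂(1/0.15) + 0.30·log₂(1/0.30) + 0.27·log₂(1/0.27) = 2.2192 bits.
RT = 320 + 45 × 2.2192 = 419.86 ms.

420 ms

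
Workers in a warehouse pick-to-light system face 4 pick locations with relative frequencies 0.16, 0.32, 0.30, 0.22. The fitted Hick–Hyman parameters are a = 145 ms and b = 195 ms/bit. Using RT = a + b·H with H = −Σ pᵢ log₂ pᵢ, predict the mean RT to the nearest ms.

525 ms

H = 0.16·log₂(1/0.16) + 0.32·log₂(1/0.32) + 0.30·log₂(1/0.30) + 0.22·log₂(1/0.22) = 1.9507 bits.
RT = 145 + 195 × 1.9507 = 525.39 ms.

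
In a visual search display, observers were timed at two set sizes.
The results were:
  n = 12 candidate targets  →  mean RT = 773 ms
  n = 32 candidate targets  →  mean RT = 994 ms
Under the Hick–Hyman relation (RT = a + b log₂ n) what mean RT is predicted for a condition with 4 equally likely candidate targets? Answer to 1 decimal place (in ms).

With log₂ n on the abscissa the relation is linear; from the two conditions:
  b = (994 − 773) / (log₂ 32 − log₂ 12) = 221 / (5 − 3.5850) = 156.180 ms/bit
  a = 773 − 156.180 × 3.5850 = 213.102 ms
Then RT(4) = 213.102 + 156.180 × log₂ 4 = 213.102 + 156.180 × 2 ≈ 525.461 ms.

525.5 ms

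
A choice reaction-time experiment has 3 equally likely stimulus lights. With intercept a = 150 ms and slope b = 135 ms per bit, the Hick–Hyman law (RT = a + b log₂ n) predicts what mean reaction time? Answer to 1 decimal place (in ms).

364.0 ms

log₂(3) = 1.5850 bits, so RT = 150 + 135 × 1.5850 ≈ 363.970 ms.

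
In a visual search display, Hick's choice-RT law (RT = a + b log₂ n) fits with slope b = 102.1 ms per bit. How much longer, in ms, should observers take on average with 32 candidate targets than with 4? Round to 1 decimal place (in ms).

ΔRT = (a + b log₂ n₂) − (a + b log₂ n₁) = b·(log₂ n₂ − log₂ n₁).
log₂(32) − log₂(4) = log₂(32/4) = log₂(8) = 3.
ΔRT = 102.1 × 3.0000 = 306.300 ms.

306.3 ms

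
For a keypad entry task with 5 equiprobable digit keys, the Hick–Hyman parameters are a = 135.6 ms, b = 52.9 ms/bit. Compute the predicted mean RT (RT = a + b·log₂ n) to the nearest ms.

258 ms

log₂(5) = 2.3219 bits, so RT = 135.6 + 52.9 × 2.3219 ≈ 258.430 ms.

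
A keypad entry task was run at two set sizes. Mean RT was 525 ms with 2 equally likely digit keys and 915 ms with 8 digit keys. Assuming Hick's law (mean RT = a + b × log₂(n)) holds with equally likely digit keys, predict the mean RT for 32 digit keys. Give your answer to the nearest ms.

1305 ms

Fit slope and intercept:
  b = (915 − 525) / (log₂ 8 − log₂ 2) = 390 / (3 − 1) = 195 ms/bit
  a = 525 − 195 × 1 = 330 ms
Then RT(32) = 330 + 195 × log₂ 32 = 330 + 195 × 5 ≈ 1305.000 ms.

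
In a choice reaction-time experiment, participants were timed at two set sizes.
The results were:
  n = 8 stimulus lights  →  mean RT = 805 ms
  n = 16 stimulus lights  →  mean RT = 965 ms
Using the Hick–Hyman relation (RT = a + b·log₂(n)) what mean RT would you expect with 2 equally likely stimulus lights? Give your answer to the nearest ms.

RT is linear in log₂ n, so two points fix the line:
  b = (965 − 805) / (log₂ 16 − log₂ 8) = 160 / (4 − 3) = 160 ms/bit
  a = 805 − 160 × 3 = 325 ms
Then RT(2) = 325 + 160 × log₂ 2 = 325 + 160 × 1 ≈ 485.000 ms.

485 ms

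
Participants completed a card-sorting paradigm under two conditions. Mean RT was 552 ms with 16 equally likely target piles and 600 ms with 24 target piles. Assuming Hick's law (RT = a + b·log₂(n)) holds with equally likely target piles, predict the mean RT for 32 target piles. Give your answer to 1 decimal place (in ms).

634.1 ms

With log₂ n on the abscissa the relation is linear; from the two conditions:
  b = (600 − 552) / (log₂ 24 − log₂ 16) = 48 / (4.5850 − 4) = 82.057 ms/bit
  a = 552 − 82.057 × 4 = 223.774 ms
Then RT(32) = 223.774 + 82.057 × log₂ 32 = 223.774 + 82.057 × 5 ≈ 634.057 ms.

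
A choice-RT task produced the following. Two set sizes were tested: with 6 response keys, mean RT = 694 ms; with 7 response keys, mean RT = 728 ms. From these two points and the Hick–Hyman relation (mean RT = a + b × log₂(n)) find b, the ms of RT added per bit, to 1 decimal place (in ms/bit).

Slope: b = (728 − 694) / (log₂ 7 − log₂ 6) = 34/0.2224 = 152.883 ms/bit.

152.9 ms/bit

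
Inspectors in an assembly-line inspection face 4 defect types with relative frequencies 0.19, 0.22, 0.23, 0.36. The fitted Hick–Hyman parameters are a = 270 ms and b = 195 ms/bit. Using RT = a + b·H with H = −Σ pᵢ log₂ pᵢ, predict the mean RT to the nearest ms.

Entropy contributions −pᵢ log₂ pᵢ: 0.4552, 0.4806, 0.4877, 0.5306; sum H = 1.9541 bits.
RT = a + bH = 270 + 195·1.9541 = 651.05 ms.

651 ms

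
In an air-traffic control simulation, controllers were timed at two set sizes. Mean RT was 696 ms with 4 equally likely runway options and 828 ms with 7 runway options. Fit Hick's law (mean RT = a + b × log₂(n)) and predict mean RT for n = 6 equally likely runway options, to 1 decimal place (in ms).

791.6 ms

With log₂ n on the abscissa the relation is linear; from the two conditions:
  b = (828 − 696) / (log₂ 7 − log₂ 4) = 132 / (2.8074 − 2) = 163.497 ms/bit
  a = 696 − 163.497 × 2 = 369.006 ms
Then RT(6) = 369.006 + 163.497 × log₂ 6 = 369.006 + 163.497 × 2.5850 ≈ 791.640 ms.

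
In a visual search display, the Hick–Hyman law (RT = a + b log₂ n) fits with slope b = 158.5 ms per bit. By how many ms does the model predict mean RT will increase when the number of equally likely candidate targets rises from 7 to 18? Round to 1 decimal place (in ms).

216.0 ms

Only the slope matters, since a is common to both: ΔRT = b·log₂(n₂/n₁).
log₂(18) − log₂(7) = 4.1699 − 2.8074 = 1.3626.
ΔRT = 158.5 × 1.3626 = 215.967 ms.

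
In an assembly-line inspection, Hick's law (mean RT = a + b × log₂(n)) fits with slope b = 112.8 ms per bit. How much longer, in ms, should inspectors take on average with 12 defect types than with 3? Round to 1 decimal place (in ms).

The intercept a cancels: ΔRT = b·(log₂ n₂ − log₂ n₁) = b·log₂(n₂/n₁).
log₂(12) − log₂(3) = log₂(12/3) = log₂(4) = 2.
ΔRT = 112.8 × 2.0000 = 225.600 ms.

225.6 ms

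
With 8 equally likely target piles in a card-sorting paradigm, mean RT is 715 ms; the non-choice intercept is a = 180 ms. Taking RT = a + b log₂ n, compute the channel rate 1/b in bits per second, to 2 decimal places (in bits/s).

5.61 bits/s

b = (715 − 180)/log₂ 8 = 535/3 = 178.333 ms per bit = 0.17833 s/bit; the reciprocal is 5.607 bits/s.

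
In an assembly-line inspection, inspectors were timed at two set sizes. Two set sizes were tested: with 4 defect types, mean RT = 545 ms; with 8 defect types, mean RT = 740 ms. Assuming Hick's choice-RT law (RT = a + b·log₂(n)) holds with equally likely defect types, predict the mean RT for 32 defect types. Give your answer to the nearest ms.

1130 ms

Solve the two-equation system in a and b:
  b = (740 − 545) / (log₂ 8 − log₂ 4) = 195 / (3 − 2) = 195 ms/bit
  a = 545 − 195 × 2 = 155 ms
Then RT(32) = 155 + 195 × log₂ 32 = 155 + 195 × 5 ≈ 1130.000 ms.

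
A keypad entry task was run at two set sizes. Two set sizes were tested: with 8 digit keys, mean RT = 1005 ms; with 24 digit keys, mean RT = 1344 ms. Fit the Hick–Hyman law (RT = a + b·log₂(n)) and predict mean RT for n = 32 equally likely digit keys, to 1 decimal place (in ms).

1432.8 ms

RT is linear in log₂ n, so two points fix the line:
  b = (1344 − 1005) / (log₂ 24 − log₂ 8) = 339 / (4.5850 − 3) = 213.885 ms/bit
  a = 1005 − 213.885 × 3 = 363.344 ms
Then RT(32) = 363.344 + 213.885 × log₂ 32 = 363.344 + 213.885 × 5 ≈ 1432.770 ms.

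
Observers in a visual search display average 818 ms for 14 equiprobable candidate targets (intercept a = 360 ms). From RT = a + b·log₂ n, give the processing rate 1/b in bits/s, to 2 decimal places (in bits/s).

8.31 bits/s

b = (818 − 360)/log₂ 14 = 458/3.8074 = 120.293 ms per bit = 0.12029 s/bit; the reciprocal is 8.313 bits/s.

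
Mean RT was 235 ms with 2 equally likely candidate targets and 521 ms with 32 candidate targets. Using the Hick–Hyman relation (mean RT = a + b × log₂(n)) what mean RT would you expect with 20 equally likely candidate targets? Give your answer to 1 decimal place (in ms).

472.5 ms

Fit slope and intercept:
  b = (521 − 235) / (log₂ 32 − log₂ 2) = 286 / (5 − 1) = 71.500 ms/bit
  a = 235 − 71.500 × 1 = 163.500 ms
Then RT(20) = 163.500 + 71.500 × log₂ 20 = 163.500 + 71.500 × 4.3219 ≈ 472.518 ms.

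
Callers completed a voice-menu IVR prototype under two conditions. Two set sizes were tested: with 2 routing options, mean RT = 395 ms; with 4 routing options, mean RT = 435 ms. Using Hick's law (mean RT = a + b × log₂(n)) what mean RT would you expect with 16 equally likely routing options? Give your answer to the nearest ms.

515 ms

Fit slope and intercept:
  b = (435 − 395) / (log₂ 4 − log₂ 2) = 40 / (2 − 1) = 40 ms/bit
  a = 395 − 40 × 1 = 355 ms
Then RT(16) = 355 + 40 × log₂ 16 = 355 + 40 × 4 ≈ 515.000 ms.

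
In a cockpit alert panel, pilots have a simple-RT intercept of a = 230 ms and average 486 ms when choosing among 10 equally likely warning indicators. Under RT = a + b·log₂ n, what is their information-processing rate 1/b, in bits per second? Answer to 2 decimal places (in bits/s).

b = (486 − 230)/log₂ 10 = 256/3.3219 = 77.064 ms per bit = 0.07706 s/bit; the reciprocal is 12.976 bits/s.

12.98 bits/s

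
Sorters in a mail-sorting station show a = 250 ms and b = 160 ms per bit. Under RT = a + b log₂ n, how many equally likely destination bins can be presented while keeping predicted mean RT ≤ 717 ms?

160·log₂ n ≤ 717 − 250 = 467, giving log₂ n ≤ 2.9188 and n ≤ 7.562. The largest whole number is 7.

7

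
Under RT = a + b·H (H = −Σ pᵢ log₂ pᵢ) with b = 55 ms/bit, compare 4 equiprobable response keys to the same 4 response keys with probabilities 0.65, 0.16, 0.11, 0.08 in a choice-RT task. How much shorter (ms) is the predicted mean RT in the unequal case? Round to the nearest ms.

29 ms

The RT saving is b·ΔH. Equiprobable H₀ = log₂(4) = 2.0000 bits; with the given probabilities H = 1.4688 bits.
b·(H₀ − H) = 55 × (2.0000 − 1.4688) = 29.22 ms.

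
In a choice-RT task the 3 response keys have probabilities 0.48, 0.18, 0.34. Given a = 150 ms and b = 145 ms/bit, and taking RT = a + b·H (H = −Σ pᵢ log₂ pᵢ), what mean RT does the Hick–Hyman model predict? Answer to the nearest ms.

365 ms

H = 0.48·log₂(1/0.48) + 0.18·log₂(1/0.18) + 0.34·log₂(1/0.34) = 1.4828 bits.
RT = 150 + 145 × 1.4828 = 365.00 ms.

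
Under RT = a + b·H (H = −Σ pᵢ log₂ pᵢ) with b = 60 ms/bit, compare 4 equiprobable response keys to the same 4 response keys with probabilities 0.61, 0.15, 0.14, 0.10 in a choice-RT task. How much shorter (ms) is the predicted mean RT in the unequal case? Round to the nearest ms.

26 ms

Equiprobable entropy H₀ = log₂ 4 = 2.0000 bits.
Skewed entropy H = −Σ pᵢ log₂ pᵢ = 1.5749 bits.
ΔRT = b·(H₀ − H) = 60 × 0.4251 = 25.51 ms.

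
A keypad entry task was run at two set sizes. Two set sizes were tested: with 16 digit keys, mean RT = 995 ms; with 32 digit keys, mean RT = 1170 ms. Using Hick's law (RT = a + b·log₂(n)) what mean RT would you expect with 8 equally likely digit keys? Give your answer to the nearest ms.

820 ms

With log₂ n on the abscissa the relation is linear; from the two conditions:
  b = (1170 − 995) / (log₂ 32 − log₂ 16) = 175 / (5 − 4) = 175 ms/bit
  a = 995 − 175 × 4 = 295 ms
Then RT(8) = 295 + 175 × log₂ 8 = 295 + 175 × 3 ≈ 820.000 ms.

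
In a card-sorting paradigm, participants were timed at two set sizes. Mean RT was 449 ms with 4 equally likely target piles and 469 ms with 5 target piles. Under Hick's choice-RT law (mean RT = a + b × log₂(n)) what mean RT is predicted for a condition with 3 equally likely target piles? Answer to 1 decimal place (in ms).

423.2 ms

RT is linear in log₂ n, so two points fix the line:
  b = (469 − 449) / (log₂ 5 − log₂ 4) = 20 / (2.3219 − 2) = 62.126 ms/bit
  a = 449 − 62.126 × 2 = 324.749 ms
Then RT(3) = 324.749 + 62.126 × log₂ 3 = 324.749 + 62.126 × 1.5850 ≈ 423.216 ms.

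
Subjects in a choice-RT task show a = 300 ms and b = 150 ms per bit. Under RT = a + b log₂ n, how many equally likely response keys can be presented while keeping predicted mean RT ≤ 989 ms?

Information budget: (989 − 300)/150 = 4.5933 bits, so n ≤ 2^4.5933 = 24.140 → at most 24.

24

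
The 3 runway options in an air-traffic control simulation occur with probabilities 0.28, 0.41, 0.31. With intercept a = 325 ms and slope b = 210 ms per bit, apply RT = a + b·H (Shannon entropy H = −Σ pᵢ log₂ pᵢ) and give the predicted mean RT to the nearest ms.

Entropy contributions −pᵢ log₂ pᵢ: 0.5142, 0.5274, 0.5238; sum H = 1.5654 bits.
RT = a + bH = 325 + 210·1.5654 = 653.73 ms.

654 ms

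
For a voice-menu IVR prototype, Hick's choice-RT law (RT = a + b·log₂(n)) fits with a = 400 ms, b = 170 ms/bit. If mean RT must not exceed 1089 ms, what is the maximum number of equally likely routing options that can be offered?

Set 400 + 170·log₂ n ≤ 1089 → log₂ n ≤ (1089 − 400)/170 = 4.0529.
So n ≤ 2^4.0529 = 16.598; the largest integer n is 16.

16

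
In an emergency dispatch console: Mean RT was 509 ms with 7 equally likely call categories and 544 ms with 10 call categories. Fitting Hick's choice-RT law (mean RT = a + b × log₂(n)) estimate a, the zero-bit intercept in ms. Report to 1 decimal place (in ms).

318.1 ms

Slope: b = (544 − 509) / (log₂ 10 − log₂ 7) = 35/0.5146 = 68.018 ms/bit.
a = RT₁ − b·log₂ n₁ = 509 − 68.018 × 2.8074 = 318.051 ms.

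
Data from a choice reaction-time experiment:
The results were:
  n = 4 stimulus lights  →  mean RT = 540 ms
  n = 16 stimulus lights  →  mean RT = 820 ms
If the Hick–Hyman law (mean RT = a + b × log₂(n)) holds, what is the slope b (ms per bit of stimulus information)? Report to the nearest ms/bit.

140 ms/bit

The slope on a log₂ axis is (820 − 540) / (4 − 2) = 140 ms/bit.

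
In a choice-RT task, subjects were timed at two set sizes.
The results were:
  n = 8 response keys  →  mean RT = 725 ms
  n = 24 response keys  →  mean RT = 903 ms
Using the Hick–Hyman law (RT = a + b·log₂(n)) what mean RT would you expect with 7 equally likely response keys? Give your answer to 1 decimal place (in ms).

Fit slope and intercept:
  b = (903 − 725) / (log₂ 24 − log₂ 8) = 178 / (4.5850 − 3) = 112.305 ms/bit
  a = 725 − 112.305 × 3 = 388.084 ms
Then RT(7) = 388.084 + 112.305 × log₂ 7 = 388.084 + 112.305 × 2.8074 ≈ 703.365 ms.

703.4 ms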